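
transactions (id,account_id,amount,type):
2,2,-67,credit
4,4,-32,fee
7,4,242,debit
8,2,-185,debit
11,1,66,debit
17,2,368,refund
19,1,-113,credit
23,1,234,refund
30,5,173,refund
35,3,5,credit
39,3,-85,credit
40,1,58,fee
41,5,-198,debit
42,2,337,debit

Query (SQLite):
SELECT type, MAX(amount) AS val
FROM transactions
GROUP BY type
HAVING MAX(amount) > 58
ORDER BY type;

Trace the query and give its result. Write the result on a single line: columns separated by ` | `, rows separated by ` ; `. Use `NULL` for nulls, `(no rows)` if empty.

debit | 337 ; refund | 368

Partition transactions by type; compute MAX(amount) within each group.
HAVING: keep groups where MAX(amount) > 58.
  credit: ids {2, 19, 35, 39} → MAX(amount)=5
  debit: ids {7, 8, 11, 41, 42} → MAX(amount)=337
  fee: ids {4, 40} → MAX(amount)=58
  refund: ids {17, 23, 30} → MAX(amount)=368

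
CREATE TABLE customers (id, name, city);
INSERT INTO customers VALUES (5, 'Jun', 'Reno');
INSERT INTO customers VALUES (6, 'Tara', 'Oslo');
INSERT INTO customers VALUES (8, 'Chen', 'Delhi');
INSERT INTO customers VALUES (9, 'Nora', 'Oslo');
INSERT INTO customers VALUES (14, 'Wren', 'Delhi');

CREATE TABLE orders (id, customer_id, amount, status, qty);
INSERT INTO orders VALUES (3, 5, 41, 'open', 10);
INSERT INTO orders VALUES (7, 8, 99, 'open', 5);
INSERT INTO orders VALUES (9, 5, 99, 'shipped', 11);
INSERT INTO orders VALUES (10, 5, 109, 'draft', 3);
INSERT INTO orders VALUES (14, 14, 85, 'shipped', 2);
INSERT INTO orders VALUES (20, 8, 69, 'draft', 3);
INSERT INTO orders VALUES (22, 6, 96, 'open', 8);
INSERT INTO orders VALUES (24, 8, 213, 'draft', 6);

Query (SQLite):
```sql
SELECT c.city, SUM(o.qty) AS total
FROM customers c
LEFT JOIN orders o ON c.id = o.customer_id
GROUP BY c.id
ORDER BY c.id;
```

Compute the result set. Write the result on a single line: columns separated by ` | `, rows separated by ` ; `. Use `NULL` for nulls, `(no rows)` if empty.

LEFT JOIN keeps every customers row; unmatched ones get NULL for orders columns.
Group by customers.id and compute SUM(o.qty). SUM over an all-NULL group is NULL.
  5: ids {3, 9, 10} → SUM(o.qty)=24
  6: ids {22} → SUM(o.qty)=8
  8: ids {7, 20, 24} → SUM(o.qty)=14
  9: ids {—} → SUM(o.qty)=NULL
  14: ids {14} → SUM(o.qty)=2

Reno | 24 ; Oslo | 8 ; Delhi | 14 ; Oslo | NULL ; Delhi | 2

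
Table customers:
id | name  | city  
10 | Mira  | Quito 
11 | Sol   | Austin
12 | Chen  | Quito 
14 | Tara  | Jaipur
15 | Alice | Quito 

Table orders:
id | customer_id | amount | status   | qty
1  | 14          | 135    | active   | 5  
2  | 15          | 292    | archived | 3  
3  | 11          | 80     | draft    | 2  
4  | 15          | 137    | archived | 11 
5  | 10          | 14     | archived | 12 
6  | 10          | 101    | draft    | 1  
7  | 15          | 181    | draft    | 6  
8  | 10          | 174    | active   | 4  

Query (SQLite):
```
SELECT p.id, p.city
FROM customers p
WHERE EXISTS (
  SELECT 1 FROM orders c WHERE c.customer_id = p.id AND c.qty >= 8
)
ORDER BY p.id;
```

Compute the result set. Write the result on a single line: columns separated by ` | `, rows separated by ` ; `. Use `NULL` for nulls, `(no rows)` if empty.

For each customers row, check whether any orders with matching customer_id has qty >= 8.
Keep rows where that is true.

10 | Quito ; 15 | Quito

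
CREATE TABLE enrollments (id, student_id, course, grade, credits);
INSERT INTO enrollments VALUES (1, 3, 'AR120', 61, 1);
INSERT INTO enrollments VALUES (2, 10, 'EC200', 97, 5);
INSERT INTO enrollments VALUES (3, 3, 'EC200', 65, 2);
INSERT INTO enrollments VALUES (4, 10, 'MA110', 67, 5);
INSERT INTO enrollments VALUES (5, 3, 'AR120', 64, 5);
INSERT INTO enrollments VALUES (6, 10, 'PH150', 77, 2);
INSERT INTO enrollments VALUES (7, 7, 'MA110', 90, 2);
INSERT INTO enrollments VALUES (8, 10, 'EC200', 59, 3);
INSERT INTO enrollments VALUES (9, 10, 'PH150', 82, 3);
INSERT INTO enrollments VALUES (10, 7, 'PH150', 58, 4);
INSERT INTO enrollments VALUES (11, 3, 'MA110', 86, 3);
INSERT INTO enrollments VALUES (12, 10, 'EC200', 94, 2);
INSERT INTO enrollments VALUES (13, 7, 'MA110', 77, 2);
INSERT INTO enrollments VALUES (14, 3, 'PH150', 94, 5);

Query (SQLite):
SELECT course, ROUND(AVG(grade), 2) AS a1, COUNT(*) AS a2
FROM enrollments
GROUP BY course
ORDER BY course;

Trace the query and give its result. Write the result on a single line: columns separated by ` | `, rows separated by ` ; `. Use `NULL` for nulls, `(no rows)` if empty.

AR120 | 62.5 | 2 ; EC200 | 78.75 | 4 ; MA110 | 80 | 4 ; PH150 | 77.75 | 4

Group enrollments by course.
Per group compute: ROUND(AVG(grade), 2), COUNT(*).
  AR120: ids {1, 5} → ROUND(AVG(grade), 2)=62.5, COUNT(*)=2
  EC200: ids {2, 3, 8, 12} → ROUND(AVG(grade), 2)=78.75, COUNT(*)=4
  MA110: ids {4, 7, 11, 13} → ROUND(AVG(grade), 2)=80, COUNT(*)=4
  PH150: ids {6, 9, 10, 14} → ROUND(AVG(grade), 2)=77.75, COUNT(*)=4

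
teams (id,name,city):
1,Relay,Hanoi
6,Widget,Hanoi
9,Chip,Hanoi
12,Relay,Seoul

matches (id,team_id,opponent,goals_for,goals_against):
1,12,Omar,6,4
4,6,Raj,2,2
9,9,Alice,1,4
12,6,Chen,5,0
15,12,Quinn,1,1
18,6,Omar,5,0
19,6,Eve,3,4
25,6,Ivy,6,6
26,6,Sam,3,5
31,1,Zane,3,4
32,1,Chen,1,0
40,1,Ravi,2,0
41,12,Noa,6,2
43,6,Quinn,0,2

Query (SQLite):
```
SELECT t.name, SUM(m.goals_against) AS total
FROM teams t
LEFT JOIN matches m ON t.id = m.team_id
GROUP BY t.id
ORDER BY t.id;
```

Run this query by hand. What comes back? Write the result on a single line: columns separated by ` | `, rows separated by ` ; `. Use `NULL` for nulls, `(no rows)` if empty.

LEFT JOIN keeps every teams row; unmatched ones get NULL for matches columns.
Group by teams.id and compute SUM(m.goals_against). SUM over an all-NULL group is NULL.
  1: ids {31, 32, 40} → SUM(m.goals_against)=4
  6: ids {4, 12, 18, 19, 25, 26, 43} → SUM(m.goals_against)=19
  9: ids {9} → SUM(m.goals_against)=4
  12: ids {1, 15, 41} → SUM(m.goals_against)=7

Relay | 4 ; Widget | 19 ; Chip | 4 ; Relay | 7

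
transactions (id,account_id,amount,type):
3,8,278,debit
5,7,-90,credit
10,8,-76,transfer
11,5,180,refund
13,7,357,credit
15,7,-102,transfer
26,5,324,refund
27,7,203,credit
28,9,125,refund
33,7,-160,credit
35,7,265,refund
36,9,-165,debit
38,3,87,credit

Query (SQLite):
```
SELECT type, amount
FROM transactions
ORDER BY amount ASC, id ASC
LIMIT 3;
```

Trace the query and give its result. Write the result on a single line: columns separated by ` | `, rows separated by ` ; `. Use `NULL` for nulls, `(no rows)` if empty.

Sort by amount asc, tiebreak id asc: (-165, id=36), (-160, id=33), (-102, id=15), (-90, id=5), (-76, id=10), (87, id=38) …. Take first 3.

debit | -165 ; credit | -160 ; transfer | -102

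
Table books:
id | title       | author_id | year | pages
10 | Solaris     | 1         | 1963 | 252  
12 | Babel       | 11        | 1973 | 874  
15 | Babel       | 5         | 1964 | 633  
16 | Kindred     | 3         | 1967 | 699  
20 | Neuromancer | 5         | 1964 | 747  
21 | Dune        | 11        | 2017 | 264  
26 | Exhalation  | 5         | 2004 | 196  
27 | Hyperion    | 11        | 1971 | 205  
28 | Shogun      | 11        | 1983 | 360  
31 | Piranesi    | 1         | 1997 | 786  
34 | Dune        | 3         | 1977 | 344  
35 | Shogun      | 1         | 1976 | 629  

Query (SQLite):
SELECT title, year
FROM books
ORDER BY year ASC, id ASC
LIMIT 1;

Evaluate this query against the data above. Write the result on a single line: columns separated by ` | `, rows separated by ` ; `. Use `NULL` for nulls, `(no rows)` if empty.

Solaris | 1963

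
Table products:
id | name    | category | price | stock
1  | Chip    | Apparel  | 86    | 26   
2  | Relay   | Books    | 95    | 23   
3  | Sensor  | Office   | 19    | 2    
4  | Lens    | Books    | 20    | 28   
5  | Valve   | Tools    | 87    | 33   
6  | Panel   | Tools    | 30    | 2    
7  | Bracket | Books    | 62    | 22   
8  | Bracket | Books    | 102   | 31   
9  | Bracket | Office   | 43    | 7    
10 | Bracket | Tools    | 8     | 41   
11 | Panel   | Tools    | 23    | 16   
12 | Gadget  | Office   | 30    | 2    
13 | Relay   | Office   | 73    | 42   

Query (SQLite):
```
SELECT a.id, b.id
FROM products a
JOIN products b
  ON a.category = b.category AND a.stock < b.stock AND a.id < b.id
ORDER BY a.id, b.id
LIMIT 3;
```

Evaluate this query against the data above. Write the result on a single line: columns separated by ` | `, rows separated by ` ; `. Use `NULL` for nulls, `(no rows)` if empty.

Pairs (a,b) with same category, a.stock < b.stock, a.id < b.id.
category groups: Apparel:{1} Books:{2,4,7,8} Office:{3,9,12,13} Tools:{5,6,10,11}
Ordered by (a.id, b.id); first 3.

2 | 4 ; 2 | 8 ; 3 | 9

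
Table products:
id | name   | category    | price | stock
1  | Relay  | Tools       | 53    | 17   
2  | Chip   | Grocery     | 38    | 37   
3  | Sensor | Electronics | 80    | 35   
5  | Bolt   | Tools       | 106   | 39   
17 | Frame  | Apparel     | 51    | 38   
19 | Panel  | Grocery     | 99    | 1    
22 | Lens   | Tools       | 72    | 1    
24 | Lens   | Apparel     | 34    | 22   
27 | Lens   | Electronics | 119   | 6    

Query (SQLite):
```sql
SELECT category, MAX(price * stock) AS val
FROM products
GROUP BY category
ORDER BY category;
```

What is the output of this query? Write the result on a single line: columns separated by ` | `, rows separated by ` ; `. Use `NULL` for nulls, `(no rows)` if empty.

Apparel | 1938 ; Electronics | 2800 ; Grocery | 1406 ; Tools | 4134

For each row compute price * stock.
Group by category; take MAX of the expression per group.
  Apparel: ids {17, 24} → MAX(price * stock)=1938
  Electronics: ids {3, 27} → MAX(price * stock)=2800
  Grocery: ids {2, 19} → MAX(price * stock)=1406
  Tools: ids {1, 5, 22} → MAX(price * stock)=4134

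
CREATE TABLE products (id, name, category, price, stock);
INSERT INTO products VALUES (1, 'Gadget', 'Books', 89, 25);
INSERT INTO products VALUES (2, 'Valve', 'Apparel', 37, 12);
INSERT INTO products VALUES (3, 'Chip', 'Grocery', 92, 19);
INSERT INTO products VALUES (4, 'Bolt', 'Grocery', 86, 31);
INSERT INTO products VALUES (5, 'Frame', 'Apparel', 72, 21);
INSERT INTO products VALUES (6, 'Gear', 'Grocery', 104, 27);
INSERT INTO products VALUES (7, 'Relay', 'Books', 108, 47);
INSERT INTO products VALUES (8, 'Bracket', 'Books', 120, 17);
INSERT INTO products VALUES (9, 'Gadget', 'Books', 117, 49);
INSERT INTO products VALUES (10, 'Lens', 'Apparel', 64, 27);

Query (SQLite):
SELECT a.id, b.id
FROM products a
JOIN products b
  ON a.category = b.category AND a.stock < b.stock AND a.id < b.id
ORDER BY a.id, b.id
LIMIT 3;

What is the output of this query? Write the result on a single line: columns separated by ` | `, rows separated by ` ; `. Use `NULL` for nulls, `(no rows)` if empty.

Pairs (a,b) with same category, a.stock < b.stock, a.id < b.id.
category groups: Apparel:{2,5,10} Books:{1,7,8,9} Grocery:{3,4,6}
Ordered by (a.id, b.id); first 3.

1 | 7 ; 1 | 9 ; 2 | 5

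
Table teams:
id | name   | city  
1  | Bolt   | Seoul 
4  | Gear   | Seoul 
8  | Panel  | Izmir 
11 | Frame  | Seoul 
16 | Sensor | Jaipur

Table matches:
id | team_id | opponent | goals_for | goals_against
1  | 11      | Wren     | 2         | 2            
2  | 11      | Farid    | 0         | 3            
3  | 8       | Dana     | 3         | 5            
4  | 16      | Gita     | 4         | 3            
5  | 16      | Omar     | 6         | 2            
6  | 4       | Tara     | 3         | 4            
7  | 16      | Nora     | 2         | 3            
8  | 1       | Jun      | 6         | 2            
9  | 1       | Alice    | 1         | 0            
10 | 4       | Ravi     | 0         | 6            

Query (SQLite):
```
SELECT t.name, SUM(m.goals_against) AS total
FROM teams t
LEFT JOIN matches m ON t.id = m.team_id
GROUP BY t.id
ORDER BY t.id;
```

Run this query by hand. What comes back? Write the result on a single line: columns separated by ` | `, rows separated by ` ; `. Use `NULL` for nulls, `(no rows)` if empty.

LEFT JOIN keeps every teams row; unmatched ones get NULL for matches columns.
Group by teams.id and compute SUM(m.goals_against). SUM over an all-NULL group is NULL.
  1: ids {8, 9} → SUM(m.goals_against)=2
  4: ids {6, 10} → SUM(m.goals_against)=10
  8: ids {3} → SUM(m.goals_against)=5
  11: ids {1, 2} → SUM(m.goals_against)=5
  16: ids {4, 5, 7} → SUM(m.goals_against)=8

Bolt | 2 ; Gear | 10 ; Panel | 5 ; Frame | 5 ; Sensor | 8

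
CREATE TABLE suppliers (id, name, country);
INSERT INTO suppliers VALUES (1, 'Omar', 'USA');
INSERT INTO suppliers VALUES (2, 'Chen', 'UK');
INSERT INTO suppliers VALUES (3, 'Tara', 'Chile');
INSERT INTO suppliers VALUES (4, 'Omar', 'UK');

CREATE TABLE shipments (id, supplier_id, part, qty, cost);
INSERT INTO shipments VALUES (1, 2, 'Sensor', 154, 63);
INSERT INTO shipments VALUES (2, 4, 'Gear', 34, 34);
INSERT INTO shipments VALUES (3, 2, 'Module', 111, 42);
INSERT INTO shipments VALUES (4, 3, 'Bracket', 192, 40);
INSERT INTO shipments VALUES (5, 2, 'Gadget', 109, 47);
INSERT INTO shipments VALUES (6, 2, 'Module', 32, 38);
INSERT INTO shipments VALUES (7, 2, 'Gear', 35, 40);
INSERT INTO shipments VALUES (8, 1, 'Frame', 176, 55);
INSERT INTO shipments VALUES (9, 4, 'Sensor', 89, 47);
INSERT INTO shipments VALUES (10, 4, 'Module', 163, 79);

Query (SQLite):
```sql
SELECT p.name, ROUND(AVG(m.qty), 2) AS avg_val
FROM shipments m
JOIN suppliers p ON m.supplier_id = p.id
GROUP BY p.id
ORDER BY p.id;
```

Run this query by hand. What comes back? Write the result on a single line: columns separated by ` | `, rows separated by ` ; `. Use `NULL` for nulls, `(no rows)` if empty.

Omar | 176 ; Chen | 88.2 ; Tara | 192 ; Omar | 95.33

Join each shipments row to its suppliers via supplier_id.
Group joined rows by suppliers.id; compute ROUND(AVG(m.qty), 2) per group.
  1: ids {8} → ROUND(AVG(m.qty), 2)=176
  2: ids {1, 3, 5, 6, 7} → ROUND(AVG(m.qty), 2)=88.2
  3: ids {4} → ROUND(AVG(m.qty), 2)=192
  4: ids {2, 9, 10} → ROUND(AVG(m.qty), 2)=95.33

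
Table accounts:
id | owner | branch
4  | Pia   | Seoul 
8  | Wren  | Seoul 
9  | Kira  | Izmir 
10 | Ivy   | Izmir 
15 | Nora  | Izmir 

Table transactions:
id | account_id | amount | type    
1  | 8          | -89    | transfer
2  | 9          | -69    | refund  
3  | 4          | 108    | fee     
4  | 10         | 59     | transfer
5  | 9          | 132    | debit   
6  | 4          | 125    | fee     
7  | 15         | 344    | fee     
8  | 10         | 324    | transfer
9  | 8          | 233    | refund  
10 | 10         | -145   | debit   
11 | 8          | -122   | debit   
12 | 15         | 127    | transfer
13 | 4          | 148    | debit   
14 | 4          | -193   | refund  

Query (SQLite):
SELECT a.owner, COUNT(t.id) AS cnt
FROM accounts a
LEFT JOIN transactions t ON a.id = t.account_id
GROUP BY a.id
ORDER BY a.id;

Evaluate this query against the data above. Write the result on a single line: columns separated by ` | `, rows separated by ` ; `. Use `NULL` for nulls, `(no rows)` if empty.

Pia | 4 ; Wren | 3 ; Kira | 2 ; Ivy | 3 ; Nora | 2

LEFT JOIN keeps every accounts row; unmatched ones get NULL for transactions columns.
Group by accounts.id and compute COUNT(t.id). COUNT(col) of an all-NULL group is 0.
  4: ids {3, 6, 13, 14} → COUNT(t.id)=4
  8: ids {1, 9, 11} → COUNT(t.id)=3
  9: ids {2, 5} → COUNT(t.id)=2
  10: ids {4, 8, 10} → COUNT(t.id)=3
  15: ids {7, 12} → COUNT(t.id)=2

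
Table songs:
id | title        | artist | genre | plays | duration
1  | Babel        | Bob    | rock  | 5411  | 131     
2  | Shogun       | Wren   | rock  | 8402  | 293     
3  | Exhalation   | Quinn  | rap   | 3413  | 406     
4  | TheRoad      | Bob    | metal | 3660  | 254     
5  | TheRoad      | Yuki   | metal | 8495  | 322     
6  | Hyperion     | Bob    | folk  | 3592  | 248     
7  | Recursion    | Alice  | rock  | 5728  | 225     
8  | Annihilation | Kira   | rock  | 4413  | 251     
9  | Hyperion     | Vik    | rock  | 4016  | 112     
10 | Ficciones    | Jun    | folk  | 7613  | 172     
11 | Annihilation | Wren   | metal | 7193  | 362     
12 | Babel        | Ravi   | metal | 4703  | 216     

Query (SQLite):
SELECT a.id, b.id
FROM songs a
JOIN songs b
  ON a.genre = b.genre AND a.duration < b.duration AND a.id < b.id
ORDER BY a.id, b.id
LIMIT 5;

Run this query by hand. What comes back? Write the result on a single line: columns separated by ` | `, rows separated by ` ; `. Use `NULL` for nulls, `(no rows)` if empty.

1 | 2 ; 1 | 7 ; 1 | 8 ; 4 | 5 ; 4 | 11

Pairs (a,b) with same genre, a.duration < b.duration, a.id < b.id.
genre groups: folk:{6,10} metal:{4,5,11,12} rap:{3} rock:{1,2,7,8,9}
Ordered by (a.id, b.id); first 5.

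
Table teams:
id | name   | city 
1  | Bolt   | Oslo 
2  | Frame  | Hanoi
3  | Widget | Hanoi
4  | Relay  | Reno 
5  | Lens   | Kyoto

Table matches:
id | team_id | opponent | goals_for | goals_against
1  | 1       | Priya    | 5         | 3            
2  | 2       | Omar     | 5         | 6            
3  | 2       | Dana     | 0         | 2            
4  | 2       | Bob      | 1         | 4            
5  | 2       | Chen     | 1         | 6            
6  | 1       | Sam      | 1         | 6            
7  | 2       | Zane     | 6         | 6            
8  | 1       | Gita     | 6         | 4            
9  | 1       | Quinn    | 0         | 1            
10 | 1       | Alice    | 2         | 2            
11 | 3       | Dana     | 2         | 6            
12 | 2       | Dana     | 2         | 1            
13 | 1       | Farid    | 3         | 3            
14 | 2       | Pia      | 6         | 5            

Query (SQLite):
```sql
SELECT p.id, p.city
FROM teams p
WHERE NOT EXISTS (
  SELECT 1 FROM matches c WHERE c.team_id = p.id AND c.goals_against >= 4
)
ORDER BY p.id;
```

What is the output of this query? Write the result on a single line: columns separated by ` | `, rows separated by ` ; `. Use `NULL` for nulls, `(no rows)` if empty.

For each teams row, check whether any matches with matching team_id has goals_against >= 4.
Keep rows where that is false.

4 | Reno ; 5 | Kyoto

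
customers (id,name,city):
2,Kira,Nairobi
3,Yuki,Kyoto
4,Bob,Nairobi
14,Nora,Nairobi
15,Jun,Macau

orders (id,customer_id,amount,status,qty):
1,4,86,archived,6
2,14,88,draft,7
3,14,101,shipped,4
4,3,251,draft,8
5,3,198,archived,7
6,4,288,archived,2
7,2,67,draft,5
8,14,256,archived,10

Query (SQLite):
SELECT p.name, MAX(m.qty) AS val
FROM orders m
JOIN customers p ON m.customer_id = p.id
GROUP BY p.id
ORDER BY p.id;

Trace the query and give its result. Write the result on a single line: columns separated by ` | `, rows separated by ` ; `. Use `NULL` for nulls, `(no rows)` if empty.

Kira | 5 ; Yuki | 8 ; Bob | 6 ; Nora | 10

Join each orders row to its customers via customer_id.
Group joined rows by customers.id; compute MAX(m.qty) per group.
  2: ids {7} → MAX(m.qty)=5
  3: ids {4, 5} → MAX(m.qty)=8
  4: ids {1, 6} → MAX(m.qty)=6
  14: ids {2, 3, 8} → MAX(m.qty)=10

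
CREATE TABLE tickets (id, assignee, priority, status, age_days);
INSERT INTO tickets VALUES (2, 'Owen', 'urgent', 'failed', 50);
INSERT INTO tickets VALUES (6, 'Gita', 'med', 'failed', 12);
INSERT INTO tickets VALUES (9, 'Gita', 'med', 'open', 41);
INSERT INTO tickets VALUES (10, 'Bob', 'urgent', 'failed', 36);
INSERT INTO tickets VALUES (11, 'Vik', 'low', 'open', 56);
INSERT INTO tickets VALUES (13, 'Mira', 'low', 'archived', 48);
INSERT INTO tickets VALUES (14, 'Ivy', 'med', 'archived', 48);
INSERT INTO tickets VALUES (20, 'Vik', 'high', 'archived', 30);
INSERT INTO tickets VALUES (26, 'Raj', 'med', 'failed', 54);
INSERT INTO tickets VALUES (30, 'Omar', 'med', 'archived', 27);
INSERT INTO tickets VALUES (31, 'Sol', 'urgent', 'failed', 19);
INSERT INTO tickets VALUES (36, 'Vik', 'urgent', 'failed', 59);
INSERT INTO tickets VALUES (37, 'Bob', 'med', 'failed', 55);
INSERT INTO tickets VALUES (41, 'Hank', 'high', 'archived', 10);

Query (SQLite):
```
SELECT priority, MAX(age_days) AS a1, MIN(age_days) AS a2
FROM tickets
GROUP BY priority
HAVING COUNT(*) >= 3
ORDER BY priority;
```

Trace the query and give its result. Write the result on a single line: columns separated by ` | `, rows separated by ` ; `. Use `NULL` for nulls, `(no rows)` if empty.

med | 55 | 12 ; urgent | 59 | 19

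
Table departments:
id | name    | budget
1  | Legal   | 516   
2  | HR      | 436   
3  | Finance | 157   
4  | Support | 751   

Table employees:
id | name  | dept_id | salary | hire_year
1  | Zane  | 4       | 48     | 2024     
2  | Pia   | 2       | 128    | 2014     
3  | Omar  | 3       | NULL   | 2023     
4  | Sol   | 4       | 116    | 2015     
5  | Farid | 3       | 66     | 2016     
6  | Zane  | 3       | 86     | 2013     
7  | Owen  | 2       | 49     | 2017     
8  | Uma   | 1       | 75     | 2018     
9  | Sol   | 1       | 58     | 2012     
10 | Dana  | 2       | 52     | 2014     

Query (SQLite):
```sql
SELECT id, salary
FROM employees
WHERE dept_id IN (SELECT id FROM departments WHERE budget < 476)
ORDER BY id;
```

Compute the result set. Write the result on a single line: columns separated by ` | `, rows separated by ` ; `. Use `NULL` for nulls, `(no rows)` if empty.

Inner query: departments.id where budget < 476.
Outer: keep employees rows whose dept_id is in that set.
Inner query → {2, 3}

2 | 128 ; 3 | NULL ; 5 | 66 ; 6 | 86 ; 7 | 49 ; 10 | 52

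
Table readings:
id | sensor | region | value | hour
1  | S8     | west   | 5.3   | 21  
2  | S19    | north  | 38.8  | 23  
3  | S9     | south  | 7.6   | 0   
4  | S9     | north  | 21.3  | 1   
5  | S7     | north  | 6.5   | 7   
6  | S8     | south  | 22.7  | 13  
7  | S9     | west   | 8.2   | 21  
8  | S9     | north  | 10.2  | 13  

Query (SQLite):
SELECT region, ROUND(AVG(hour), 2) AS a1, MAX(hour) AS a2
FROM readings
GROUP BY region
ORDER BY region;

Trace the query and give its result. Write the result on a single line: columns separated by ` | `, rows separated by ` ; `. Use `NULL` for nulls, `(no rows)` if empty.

Group readings by region.
Per group compute: ROUND(AVG(hour), 2), MAX(hour).
  north: ids {2, 4, 5, 8} → ROUND(AVG(hour), 2)=11, MAX(hour)=23
  south: ids {3, 6} → ROUND(AVG(hour), 2)=6.5, MAX(hour)=13
  west: ids {1, 7} → ROUND(AVG(hour), 2)=21, MAX(hour)=21

north | 11 | 23 ; south | 6.5 | 13 ; west | 21 | 21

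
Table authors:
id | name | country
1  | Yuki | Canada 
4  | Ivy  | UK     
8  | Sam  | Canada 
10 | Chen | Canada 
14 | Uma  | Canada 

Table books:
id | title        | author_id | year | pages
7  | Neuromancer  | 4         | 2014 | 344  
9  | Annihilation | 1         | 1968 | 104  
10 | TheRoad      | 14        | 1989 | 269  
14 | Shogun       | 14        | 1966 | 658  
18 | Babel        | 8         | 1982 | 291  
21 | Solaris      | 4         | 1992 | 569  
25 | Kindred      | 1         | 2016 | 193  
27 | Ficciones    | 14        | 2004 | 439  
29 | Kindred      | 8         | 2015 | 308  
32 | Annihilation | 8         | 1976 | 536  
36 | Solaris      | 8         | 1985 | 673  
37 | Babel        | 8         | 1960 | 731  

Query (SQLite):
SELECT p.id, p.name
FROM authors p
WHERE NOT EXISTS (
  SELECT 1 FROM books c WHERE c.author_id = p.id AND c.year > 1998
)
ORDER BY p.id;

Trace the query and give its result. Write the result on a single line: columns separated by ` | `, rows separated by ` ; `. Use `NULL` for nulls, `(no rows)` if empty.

For each authors row, check whether any books with matching author_id has year > 1998.
Keep rows where that is false.

10 | Chen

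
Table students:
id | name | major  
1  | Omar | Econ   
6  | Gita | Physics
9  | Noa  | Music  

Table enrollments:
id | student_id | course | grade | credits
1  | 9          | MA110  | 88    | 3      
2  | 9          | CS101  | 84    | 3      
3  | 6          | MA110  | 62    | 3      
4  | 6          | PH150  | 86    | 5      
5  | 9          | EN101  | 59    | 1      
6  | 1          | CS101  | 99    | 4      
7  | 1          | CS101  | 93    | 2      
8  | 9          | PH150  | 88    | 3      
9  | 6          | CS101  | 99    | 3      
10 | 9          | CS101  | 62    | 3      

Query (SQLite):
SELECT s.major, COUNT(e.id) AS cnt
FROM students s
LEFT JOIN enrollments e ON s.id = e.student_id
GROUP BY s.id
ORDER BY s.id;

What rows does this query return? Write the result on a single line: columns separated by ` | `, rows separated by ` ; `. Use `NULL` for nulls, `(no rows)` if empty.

LEFT JOIN keeps every students row; unmatched ones get NULL for enrollments columns.
Group by students.id and compute COUNT(e.id). COUNT(col) of an all-NULL group is 0.
  1: ids {6, 7} → COUNT(e.id)=2
  6: ids {3, 4, 9} → COUNT(e.id)=3
  9: ids {1, 2, 5, 8, 10} → COUNT(e.id)=5

Econ | 2 ; Physics | 3 ; Music | 5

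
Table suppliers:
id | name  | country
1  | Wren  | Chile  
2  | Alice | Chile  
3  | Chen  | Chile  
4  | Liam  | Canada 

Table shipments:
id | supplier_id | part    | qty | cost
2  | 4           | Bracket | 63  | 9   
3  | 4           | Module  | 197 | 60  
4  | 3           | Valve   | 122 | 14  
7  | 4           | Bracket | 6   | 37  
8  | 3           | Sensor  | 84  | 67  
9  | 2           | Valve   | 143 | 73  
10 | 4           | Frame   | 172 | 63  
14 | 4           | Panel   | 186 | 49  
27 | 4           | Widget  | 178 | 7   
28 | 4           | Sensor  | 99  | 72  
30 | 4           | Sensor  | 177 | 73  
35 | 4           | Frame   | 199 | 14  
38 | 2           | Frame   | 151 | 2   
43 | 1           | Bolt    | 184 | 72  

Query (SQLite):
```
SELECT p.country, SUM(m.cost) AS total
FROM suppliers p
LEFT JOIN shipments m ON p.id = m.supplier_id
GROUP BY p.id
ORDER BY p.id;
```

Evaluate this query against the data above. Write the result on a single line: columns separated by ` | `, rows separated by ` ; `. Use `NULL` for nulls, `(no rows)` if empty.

Chile | 72 ; Chile | 75 ; Chile | 81 ; Canada | 384

LEFT JOIN keeps every suppliers row; unmatched ones get NULL for shipments columns.
Group by suppliers.id and compute SUM(m.cost). SUM over an all-NULL group is NULL.
  1: ids {43} → SUM(m.cost)=72
  2: ids {9, 38} → SUM(m.cost)=75
  3: ids {4, 8} → SUM(m.cost)=81
  4: ids {2, 3, 7, 10, 14, 27, 28, 30, 35} → SUM(m.cost)=384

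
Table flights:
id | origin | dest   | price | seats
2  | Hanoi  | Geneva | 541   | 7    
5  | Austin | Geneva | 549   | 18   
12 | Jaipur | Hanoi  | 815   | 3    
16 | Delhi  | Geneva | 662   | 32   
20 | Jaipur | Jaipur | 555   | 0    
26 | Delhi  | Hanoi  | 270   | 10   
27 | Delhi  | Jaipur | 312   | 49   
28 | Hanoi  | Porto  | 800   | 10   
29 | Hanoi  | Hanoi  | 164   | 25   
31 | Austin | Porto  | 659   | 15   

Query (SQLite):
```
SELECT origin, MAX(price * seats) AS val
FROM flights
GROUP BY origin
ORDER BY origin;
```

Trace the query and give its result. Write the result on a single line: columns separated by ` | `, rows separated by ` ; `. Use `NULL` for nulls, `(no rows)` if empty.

Austin | 9885 ; Delhi | 21184 ; Hanoi | 8000 ; Jaipur | 2445

For each row compute price * seats.
Group by origin; take MAX of the expression per group.
  Austin: ids {5, 31} → MAX(price * seats)=9885
  Delhi: ids {16, 26, 27} → MAX(price * seats)=21184
  Hanoi: ids {2, 28, 29} → MAX(price * seats)=8000
  Jaipur: ids {12, 20} → MAX(price * seats)=2445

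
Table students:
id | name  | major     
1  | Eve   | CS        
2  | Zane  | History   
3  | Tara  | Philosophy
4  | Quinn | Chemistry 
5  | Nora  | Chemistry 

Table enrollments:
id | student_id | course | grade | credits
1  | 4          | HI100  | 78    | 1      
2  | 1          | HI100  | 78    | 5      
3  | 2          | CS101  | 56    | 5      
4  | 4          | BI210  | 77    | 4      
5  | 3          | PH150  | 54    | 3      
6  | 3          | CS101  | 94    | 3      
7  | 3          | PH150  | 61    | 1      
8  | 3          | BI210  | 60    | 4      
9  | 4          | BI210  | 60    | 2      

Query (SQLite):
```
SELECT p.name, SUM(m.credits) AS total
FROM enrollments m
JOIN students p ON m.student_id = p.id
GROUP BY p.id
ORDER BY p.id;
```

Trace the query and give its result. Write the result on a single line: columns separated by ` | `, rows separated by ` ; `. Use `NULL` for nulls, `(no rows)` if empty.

Join each enrollments row to its students via student_id.
Group joined rows by students.id; compute SUM(m.credits) per group.
  1: ids {2} → SUM(m.credits)=5
  2: ids {3} → SUM(m.credits)=5
  3: ids {5, 6, 7, 8} → SUM(m.credits)=11
  4: ids {1, 4, 9} → SUM(m.credits)=7

Eve | 5 ; Zane | 5 ; Tara | 11 ; Quinn | 7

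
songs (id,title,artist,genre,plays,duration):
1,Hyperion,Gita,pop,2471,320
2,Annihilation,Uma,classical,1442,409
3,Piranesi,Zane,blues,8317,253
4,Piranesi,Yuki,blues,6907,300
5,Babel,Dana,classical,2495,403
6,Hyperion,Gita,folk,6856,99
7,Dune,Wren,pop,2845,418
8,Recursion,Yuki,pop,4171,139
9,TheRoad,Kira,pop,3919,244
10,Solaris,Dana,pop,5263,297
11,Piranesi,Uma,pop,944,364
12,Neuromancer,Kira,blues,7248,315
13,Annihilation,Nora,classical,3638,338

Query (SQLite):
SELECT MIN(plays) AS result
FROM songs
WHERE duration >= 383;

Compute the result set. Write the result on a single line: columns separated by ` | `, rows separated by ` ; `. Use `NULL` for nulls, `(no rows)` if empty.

1442

Rows where duration >= 383 → plays values: [1442, 2495, 2845].
MIN of non-NULL values = 1442.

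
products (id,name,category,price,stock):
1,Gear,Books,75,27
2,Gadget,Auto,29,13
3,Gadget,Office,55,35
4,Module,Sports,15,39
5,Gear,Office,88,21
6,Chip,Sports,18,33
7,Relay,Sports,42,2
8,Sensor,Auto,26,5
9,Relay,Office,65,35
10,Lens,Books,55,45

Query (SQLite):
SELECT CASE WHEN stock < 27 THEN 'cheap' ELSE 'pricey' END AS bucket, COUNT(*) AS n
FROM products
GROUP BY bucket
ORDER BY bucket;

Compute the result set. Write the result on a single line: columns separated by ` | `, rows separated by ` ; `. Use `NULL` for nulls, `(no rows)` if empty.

Bucket rows by stock < 27 → 'cheap' else 'pricey'; count each bucket.

cheap | 4 ; pricey | 6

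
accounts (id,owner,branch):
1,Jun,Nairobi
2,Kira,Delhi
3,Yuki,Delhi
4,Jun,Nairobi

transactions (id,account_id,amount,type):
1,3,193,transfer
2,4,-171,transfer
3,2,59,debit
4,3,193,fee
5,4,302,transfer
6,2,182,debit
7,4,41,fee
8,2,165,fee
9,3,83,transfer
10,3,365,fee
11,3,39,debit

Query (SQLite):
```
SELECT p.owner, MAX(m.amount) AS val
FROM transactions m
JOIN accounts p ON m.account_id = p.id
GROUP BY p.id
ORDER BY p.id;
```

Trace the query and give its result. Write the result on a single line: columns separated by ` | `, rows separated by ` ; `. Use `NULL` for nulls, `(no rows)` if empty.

Join each transactions row to its accounts via account_id.
Group joined rows by accounts.id; compute MAX(m.amount) per group.
  2: ids {3, 6, 8} → MAX(m.amount)=182
  3: ids {1, 4, 9, 10, 11} → MAX(m.amount)=365
  4: ids {2, 5, 7} → MAX(m.amount)=302

Kira | 182 ; Yuki | 365 ; Jun | 302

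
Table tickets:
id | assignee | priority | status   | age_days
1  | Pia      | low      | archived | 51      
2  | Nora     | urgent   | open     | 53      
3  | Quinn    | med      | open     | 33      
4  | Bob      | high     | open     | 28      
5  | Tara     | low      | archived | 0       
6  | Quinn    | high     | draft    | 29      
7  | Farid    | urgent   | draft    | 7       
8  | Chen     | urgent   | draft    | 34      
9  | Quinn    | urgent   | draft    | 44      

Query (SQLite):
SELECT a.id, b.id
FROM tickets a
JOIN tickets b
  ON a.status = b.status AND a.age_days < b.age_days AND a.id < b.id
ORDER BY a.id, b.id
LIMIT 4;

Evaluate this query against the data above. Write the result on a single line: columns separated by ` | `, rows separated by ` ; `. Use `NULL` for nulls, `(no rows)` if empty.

6 | 8 ; 6 | 9 ; 7 | 8 ; 7 | 9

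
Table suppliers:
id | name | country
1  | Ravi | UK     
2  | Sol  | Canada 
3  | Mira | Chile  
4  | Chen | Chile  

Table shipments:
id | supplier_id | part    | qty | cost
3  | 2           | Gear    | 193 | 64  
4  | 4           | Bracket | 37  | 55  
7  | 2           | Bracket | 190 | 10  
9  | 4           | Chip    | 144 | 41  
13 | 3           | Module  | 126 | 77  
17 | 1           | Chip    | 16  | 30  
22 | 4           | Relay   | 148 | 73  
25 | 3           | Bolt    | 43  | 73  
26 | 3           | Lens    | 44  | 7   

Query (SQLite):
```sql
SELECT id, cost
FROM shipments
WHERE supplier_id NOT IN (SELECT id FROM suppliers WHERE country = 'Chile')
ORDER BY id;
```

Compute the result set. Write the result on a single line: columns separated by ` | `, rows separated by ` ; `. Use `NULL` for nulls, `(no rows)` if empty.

Inner query: suppliers.id where country = 'Chile'.
Outer: keep shipments rows whose supplier_id is not in that set.
Inner query → {3, 4}

3 | 64 ; 7 | 10 ; 17 | 30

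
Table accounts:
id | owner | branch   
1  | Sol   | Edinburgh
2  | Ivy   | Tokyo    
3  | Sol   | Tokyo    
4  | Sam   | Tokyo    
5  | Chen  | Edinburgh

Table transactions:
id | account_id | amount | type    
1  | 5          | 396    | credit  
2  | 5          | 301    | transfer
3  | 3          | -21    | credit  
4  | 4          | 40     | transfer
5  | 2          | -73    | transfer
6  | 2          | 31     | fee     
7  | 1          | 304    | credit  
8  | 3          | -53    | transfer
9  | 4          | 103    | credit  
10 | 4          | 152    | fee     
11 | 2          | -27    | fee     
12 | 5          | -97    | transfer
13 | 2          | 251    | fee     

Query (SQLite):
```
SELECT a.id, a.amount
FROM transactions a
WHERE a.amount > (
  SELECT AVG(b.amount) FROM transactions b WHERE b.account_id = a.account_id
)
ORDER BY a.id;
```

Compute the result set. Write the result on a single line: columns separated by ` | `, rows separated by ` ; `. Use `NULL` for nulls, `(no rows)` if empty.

For each transactions row a, compute AVG(amount) over rows sharing a.account_id.
Keep row a if a.amount > that per-group AVG.
  account_id=1: AVG(amount) = 304.0
  account_id=2: AVG(amount) = 45.5
  account_id=3: AVG(amount) = -37.0
  account_id=4: AVG(amount) = 98.333333
  account_id=5: AVG(amount) = 200.0

1 | 396 ; 2 | 301 ; 3 | -21 ; 9 | 103 ; 10 | 152 ; 13 | 251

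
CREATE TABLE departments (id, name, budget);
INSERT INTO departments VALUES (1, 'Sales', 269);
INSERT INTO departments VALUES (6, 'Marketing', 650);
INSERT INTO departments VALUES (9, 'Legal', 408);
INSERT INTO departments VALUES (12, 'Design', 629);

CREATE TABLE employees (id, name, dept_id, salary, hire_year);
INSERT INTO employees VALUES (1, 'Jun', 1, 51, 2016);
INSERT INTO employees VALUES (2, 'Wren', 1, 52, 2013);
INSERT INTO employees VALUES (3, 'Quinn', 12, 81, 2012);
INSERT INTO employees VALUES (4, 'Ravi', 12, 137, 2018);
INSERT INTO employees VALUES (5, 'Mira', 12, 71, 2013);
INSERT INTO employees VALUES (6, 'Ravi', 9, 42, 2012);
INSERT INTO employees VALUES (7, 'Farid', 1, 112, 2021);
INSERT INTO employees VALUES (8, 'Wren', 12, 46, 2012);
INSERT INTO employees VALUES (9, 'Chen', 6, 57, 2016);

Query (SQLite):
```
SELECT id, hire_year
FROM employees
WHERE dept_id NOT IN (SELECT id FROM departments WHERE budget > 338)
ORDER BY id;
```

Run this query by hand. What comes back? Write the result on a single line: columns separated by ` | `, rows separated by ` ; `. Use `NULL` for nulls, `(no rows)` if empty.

1 | 2016 ; 2 | 2013 ; 7 | 2021

Inner query: departments.id where budget > 338.
Outer: keep employees rows whose dept_id is not in that set.
Inner query → {6, 9, 12}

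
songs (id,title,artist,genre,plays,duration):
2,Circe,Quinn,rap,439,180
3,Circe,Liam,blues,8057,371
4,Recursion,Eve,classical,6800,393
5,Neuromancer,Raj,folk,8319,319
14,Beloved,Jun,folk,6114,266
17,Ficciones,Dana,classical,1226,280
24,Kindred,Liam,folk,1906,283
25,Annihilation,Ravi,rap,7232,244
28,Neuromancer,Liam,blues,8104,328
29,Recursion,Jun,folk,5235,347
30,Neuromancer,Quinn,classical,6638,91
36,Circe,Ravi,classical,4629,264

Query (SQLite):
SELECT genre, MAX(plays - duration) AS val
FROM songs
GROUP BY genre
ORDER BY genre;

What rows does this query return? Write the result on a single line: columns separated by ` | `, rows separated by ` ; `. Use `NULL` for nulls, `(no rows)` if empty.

For each row compute plays - duration.
Group by genre; take MAX of the expression per group.
  blues: ids {3, 28} → MAX(plays - duration)=7776
  classical: ids {4, 17, 30, 36} → MAX(plays - duration)=6547
  folk: ids {5, 14, 24, 29} → MAX(plays - duration)=8000
  rap: ids {2, 25} → MAX(plays - duration)=6988

blues | 7776 ; classical | 6547 ; folk | 8000 ; rap | 6988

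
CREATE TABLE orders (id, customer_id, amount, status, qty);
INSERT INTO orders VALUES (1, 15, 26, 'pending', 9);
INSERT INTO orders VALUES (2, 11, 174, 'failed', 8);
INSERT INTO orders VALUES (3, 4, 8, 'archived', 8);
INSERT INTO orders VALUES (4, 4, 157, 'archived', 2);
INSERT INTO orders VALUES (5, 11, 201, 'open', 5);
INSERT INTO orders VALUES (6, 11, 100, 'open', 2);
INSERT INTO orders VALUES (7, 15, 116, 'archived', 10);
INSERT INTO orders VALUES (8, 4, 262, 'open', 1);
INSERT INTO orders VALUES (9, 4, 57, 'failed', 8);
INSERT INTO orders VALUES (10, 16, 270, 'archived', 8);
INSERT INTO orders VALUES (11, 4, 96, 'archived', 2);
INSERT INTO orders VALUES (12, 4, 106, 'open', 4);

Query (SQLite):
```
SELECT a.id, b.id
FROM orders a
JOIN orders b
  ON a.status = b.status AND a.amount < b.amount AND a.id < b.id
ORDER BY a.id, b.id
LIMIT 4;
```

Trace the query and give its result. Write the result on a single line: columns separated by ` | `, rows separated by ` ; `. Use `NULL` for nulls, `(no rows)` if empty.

Pairs (a,b) with same status, a.amount < b.amount, a.id < b.id.
status groups: archived:{3,4,7,10,11} failed:{2,9} open:{5,6,8,12} pending:{1}
Ordered by (a.id, b.id); first 4.

3 | 4 ; 3 | 7 ; 3 | 10 ; 3 | 11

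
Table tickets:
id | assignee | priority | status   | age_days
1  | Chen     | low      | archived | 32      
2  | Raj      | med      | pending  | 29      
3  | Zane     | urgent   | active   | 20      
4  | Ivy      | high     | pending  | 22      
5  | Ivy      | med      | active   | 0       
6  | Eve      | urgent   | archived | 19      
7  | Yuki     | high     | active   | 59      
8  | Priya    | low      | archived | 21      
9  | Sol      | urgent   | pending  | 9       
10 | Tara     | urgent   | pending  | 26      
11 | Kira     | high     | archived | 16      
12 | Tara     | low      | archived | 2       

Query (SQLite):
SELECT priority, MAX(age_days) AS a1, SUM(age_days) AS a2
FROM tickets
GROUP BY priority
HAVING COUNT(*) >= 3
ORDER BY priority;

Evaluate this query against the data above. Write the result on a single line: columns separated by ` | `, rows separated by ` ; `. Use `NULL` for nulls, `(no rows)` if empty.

Group tickets by priority.
Per group compute: MAX(age_days), SUM(age_days).
HAVING: drop groups with fewer than 3 rows.
  high: ids {4, 7, 11} → MAX(age_days)=59, SUM(age_days)=97
  low: ids {1, 8, 12} → MAX(age_days)=32, SUM(age_days)=55
  med: ids {2, 5} → MAX(age_days)=29, SUM(age_days)=29
  urgent: ids {3, 6, 9, 10} → MAX(age_days)=26, SUM(age_days)=74

high | 59 | 97 ; low | 32 | 55 ; urgent | 26 | 74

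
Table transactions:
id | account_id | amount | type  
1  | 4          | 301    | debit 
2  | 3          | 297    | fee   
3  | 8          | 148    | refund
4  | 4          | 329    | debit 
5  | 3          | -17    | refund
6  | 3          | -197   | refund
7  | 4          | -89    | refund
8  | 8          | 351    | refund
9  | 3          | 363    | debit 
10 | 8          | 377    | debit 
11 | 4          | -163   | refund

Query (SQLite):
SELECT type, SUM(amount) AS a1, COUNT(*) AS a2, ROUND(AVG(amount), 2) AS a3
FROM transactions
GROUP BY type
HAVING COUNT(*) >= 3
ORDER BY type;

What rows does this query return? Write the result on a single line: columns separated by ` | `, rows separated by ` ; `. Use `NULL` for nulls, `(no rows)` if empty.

debit | 1370 | 4 | 342.5 ; refund | 33 | 6 | 5.5

Group transactions by type.
Per group compute: SUM(amount), COUNT(*), ROUND(AVG(amount), 2).
HAVING: drop groups with fewer than 3 rows.
  debit: ids {1, 4, 9, 10} → SUM(amount)=1370, COUNT(*)=4, ROUND(AVG(amount), 2)=342.5
  fee: ids {2} → SUM(amount)=297, COUNT(*)=1, ROUND(AVG(amount), 2)=297
  refund: ids {3, 5, 6, 7, 8, 11} → SUM(amount)=33, COUNT(*)=6, ROUND(AVG(amount), 2)=5.5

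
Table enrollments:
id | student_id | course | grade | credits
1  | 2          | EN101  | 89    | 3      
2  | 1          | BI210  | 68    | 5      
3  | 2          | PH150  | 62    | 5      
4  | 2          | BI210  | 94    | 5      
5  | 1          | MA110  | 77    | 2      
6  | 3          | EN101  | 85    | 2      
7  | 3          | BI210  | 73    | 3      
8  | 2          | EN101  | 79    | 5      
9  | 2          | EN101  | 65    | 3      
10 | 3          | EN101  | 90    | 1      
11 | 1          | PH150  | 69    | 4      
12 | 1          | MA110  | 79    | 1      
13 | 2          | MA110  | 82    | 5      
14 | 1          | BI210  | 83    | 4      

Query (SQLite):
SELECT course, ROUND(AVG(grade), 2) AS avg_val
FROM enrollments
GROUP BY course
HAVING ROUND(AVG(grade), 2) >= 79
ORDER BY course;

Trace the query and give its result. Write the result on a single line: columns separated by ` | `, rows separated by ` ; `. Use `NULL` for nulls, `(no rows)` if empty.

Partition enrollments by course; compute ROUND(AVG(grade), 2) within each group.
HAVING: keep groups where ROUND(AVG(grade), 2) >= 79.
  BI210: ids {2, 4, 7, 14} → ROUND(AVG(grade), 2)=79.5
  EN101: ids {1, 6, 8, 9, 10} → ROUND(AVG(grade), 2)=81.6
  MA110: ids {5, 12, 13} → ROUND(AVG(grade), 2)=79.33
  PH150: ids {3, 11} → ROUND(AVG(grade), 2)=65.5

BI210 | 79.5 ; EN101 | 81.6 ; MA110 | 79.33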